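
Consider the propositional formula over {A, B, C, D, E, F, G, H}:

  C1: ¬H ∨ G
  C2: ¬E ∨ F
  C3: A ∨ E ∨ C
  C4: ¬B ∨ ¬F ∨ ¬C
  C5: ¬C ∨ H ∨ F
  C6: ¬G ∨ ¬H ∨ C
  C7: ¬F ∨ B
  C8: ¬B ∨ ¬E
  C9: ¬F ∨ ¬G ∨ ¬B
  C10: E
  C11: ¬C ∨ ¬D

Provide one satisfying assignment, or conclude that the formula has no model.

Unit clause (E) forces E = True.
Unit clause (F) forces F = True.
Unit clause (B) forces B = True.
Now (¬B) is unsatisfied and unit — conflict.

UNSATISFIABLE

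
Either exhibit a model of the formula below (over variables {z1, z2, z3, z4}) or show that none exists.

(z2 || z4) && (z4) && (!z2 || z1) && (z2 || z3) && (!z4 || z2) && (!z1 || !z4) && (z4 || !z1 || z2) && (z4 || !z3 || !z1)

UNSATISFIABLE

(z4) alone gives z4 = true.
(z2) alone gives z2 = true.
(z1) alone gives z1 = true.
But (!z1) is also a unit clause — contradiction.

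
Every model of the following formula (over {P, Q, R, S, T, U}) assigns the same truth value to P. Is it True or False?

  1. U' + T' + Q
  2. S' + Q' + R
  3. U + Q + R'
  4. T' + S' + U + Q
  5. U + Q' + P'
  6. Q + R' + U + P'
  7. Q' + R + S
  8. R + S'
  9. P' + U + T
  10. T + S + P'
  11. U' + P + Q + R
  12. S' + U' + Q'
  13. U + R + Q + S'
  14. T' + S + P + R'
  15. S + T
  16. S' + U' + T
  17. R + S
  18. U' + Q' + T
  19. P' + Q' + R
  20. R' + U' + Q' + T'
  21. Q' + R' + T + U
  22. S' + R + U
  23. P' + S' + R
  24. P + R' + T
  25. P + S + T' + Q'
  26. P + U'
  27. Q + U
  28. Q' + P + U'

Suppose P = 1.
Branch on U: set U = 1.
Branch on T: set T = 0.
(S) alone gives S = 1.
But (S') is also a unit clause — contradiction.
Backtrack on T: now try T = 1.
(Q) alone gives Q = 1.
(S') alone gives S = 0.
(R) alone gives R = 1.
But (R') is also a unit clause — contradiction.
Either choice for T ends in contradiction.
Backtrack on U: now try U = 0.
(Q') alone gives Q = 0.
But (Q) is also a unit clause — contradiction.
Either choice for U ends in contradiction.
So every satisfying assignment has P = False.

False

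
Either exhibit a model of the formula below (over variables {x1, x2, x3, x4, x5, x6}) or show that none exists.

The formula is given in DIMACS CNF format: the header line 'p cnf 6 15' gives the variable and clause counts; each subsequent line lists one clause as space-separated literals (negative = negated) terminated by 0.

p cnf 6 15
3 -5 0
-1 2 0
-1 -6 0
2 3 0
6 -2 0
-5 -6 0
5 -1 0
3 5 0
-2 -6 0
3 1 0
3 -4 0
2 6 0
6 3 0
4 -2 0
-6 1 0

UNSATISFIABLE

Branch on x3: set x3 = True.
Branch on x1: set x1 = False.
From the singleton clause (¬x6), x6 = False.
From the singleton clause (¬x2), x2 = False.
Now (x2) is unsatisfied and unit — conflict.
So x1 must be the other value — set x1 = True.
From the singleton clause (x2), x2 = True.
From the singleton clause (¬x6), x6 = False.
Now (x6) is unsatisfied and unit — conflict.
Either choice for x1 ends in contradiction.
So x3 must be the other value — set x3 = False.
From the singleton clause (¬x5), x5 = False.
Now (x5) is unsatisfied and unit — conflict.
Either choice for x3 ends in contradiction.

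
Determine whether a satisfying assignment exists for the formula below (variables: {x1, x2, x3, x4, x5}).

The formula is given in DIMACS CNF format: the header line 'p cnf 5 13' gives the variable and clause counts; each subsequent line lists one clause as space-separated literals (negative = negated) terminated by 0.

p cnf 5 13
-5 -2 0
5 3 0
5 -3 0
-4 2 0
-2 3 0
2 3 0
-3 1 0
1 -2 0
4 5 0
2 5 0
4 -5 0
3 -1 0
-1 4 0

Unsatisfiable

Try x5 = False.
From the singleton clause (x3), x3 = True.
But (¬x3) is also a unit clause — contradiction.
So x5 must be the other value — set x5 = True.
From the singleton clause (¬x2), x2 = False.
From the singleton clause (¬x4), x4 = False.
But (x4) is also a unit clause — contradiction.
Either choice for x5 ends in contradiction.
No assignment satisfies every clause.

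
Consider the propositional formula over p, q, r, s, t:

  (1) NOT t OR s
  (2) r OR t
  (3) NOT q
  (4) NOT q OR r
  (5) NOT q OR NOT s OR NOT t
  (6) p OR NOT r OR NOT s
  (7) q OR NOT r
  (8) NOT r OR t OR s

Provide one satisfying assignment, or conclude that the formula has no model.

p: false,  q: false,  r: false,  s: true,  t: true

(NOT q) alone gives q = false.
(NOT r) alone gives r = false.
(t) alone gives t = true.
(s) alone gives s = true.
Every clause is now satisfied; p is unconstrained.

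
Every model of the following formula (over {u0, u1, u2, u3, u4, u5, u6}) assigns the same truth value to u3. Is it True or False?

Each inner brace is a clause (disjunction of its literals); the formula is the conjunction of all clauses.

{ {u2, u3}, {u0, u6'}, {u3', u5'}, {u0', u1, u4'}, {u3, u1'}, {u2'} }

Suppose u3 = 0.
(u2) alone gives u2 = 1.
That conflicts with the unit clause (u2').
So every satisfying assignment has u3 = True.

True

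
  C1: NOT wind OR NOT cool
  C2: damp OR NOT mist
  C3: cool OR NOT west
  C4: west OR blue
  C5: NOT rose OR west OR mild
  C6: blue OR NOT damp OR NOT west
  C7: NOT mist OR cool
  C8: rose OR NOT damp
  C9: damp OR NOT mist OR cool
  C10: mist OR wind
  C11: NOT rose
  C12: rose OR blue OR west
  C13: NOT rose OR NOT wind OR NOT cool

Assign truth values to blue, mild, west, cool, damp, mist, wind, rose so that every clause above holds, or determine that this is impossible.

blue: true, mild: true, west: false, cool: false, damp: false, mist: false, wind: true, rose: false

Unit clause (NOT rose) forces rose = false.
Unit clause (NOT damp) forces damp = false.
Unit clause (NOT mist) forces mist = false.
Unit clause (wind) forces wind = true.
Unit clause (NOT cool) forces cool = false.
Unit clause (NOT west) forces west = false.
Unit clause (blue) forces blue = true.
Every clause is now satisfied; mild is unconstrained.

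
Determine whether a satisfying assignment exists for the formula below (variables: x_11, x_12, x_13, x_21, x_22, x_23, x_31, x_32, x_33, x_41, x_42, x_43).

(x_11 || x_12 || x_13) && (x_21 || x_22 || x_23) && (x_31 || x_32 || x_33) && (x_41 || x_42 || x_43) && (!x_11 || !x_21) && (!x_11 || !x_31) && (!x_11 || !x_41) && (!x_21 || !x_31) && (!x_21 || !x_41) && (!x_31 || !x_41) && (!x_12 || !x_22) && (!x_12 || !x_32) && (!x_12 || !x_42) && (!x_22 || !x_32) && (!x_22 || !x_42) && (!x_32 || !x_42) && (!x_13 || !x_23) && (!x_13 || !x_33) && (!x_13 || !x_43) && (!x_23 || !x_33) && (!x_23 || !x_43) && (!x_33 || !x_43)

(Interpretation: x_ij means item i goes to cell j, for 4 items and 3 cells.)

Try x_11 = false.
Try x_12 = true.
(!x_22) alone gives x_22 = false.
(!x_32) alone gives x_32 = false.
(!x_42) alone gives x_42 = false.
Try x_21 = true.
(!x_31) alone gives x_31 = false.
(x_33) alone gives x_33 = true.
(!x_41) alone gives x_41 = false.
(x_43) alone gives x_43 = true.
Now (!x_43) is unsatisfied and unit — conflict.
Undo x_21 and try x_21 = false.
(x_23) alone gives x_23 = true.
(!x_13) alone gives x_13 = false.
(!x_33) alone gives x_33 = false.
(x_31) alone gives x_31 = true.
(!x_41) alone gives x_41 = false.
(x_43) alone gives x_43 = true.
Now (!x_43) is unsatisfied and unit — conflict.
Either choice for x_21 ends in contradiction.
Undo x_12 and try x_12 = false.
(x_13) alone gives x_13 = true.
(!x_23) alone gives x_23 = false.
(!x_33) alone gives x_33 = false.
(!x_43) alone gives x_43 = false.
Try x_21 = true.
(!x_31) alone gives x_31 = false.
(x_32) alone gives x_32 = true.
(!x_41) alone gives x_41 = false.
(x_42) alone gives x_42 = true.
Now (!x_42) is unsatisfied and unit — conflict.
Undo x_21 and try x_21 = false.
(x_22) alone gives x_22 = true.
(!x_32) alone gives x_32 = false.
(x_31) alone gives x_31 = true.
(!x_41) alone gives x_41 = false.
(x_42) alone gives x_42 = true.
Now (!x_42) is unsatisfied and unit — conflict.
Either choice for x_21 ends in contradiction.
Either choice for x_12 ends in contradiction.
Undo x_11 and try x_11 = true.
(!x_21) alone gives x_21 = false.
(!x_31) alone gives x_31 = false.
(!x_41) alone gives x_41 = false.
Try x_22 = true.
(!x_12) alone gives x_12 = false.
(!x_32) alone gives x_32 = false.
(x_33) alone gives x_33 = true.
(!x_42) alone gives x_42 = false.
(x_43) alone gives x_43 = true.
Now (!x_43) is unsatisfied and unit — conflict.
Undo x_22 and try x_22 = false.
(x_23) alone gives x_23 = true.
(!x_13) alone gives x_13 = false.
(!x_33) alone gives x_33 = false.
(x_32) alone gives x_32 = true.
(!x_12) alone gives x_12 = false.
(!x_42) alone gives x_42 = false.
(x_43) alone gives x_43 = true.
Now (!x_43) is unsatisfied and unit — conflict.
Either choice for x_22 ends in contradiction.
Either choice for x_11 ends in contradiction.
No assignment satisfies every clause.

No, unsatisfiable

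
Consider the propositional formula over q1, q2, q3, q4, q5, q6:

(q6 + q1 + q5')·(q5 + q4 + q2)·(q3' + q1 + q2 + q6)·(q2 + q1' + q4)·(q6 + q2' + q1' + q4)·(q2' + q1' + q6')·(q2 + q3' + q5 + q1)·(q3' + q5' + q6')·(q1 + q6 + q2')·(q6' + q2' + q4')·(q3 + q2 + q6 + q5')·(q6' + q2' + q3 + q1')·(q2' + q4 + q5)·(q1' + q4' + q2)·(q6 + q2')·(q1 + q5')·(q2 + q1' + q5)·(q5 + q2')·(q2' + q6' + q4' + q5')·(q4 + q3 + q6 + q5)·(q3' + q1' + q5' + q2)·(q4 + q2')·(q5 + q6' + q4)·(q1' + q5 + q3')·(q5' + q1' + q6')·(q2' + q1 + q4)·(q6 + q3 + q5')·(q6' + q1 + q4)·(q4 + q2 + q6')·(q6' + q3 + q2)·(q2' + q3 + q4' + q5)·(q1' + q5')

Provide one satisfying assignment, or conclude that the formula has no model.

q1 ↦ 0, q2 ↦ 0, q3 ↦ 0, q4 ↦ 1, q5 ↦ 0, q6 ↦ 0

Branch on q6: set q6 = 0.
From the singleton clause (q2'), q2 = 0.
Branch on q1: set q1 = 0.
From the singleton clause (q5'), q5 = 0.
From the singleton clause (q4), q4 = 1.
From the singleton clause (q3'), q3 = 0.
Every clause now holds.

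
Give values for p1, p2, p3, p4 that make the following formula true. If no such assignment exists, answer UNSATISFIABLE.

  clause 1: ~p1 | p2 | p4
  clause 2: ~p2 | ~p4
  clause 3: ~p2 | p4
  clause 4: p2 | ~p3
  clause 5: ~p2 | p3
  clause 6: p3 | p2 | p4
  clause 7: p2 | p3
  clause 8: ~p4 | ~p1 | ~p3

UNSATISFIABLE

Suppose p2 = 0.
From the singleton clause (~p3), p3 = 0.
But (p3) is also a unit clause — contradiction.
So p2 must be the other value — set p2 = 1.
From the singleton clause (~p4), p4 = 0.
But (p4) is also a unit clause — contradiction.
Both values of p2 lead to a conflict.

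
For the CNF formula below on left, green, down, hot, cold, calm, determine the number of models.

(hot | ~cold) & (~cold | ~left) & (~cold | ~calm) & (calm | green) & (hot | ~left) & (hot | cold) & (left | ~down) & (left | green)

There are 2^6 = 64 truth assignments over (left, green, down, hot, cold, calm).
Split on left. With left = 1, the clauses containing left are satisfied and ~left drops from the rest; 6 of the 2^5 = 32 assignments to the other variables satisfy what remains.
With left = 0, by the same count on the reduced clause set, 3 assignments work.
Total: 6 + 3 = 9.

9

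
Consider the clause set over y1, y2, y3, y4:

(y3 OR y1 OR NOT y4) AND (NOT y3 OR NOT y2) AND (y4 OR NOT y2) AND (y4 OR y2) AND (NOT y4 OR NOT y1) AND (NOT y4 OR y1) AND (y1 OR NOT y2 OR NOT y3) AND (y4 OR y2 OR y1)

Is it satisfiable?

No, unsatisfiable

Suppose y3 = false.
Suppose y1 = true.
Unit clause (NOT y4) forces y4 = false.
Unit clause (NOT y2) forces y2 = false.
But (y2) is also a unit clause — contradiction.
That branch fails; take y1 = false instead.
Unit clause (NOT y4) forces y4 = false.
Unit clause (NOT y2) forces y2 = false.
But (y2) is also a unit clause — contradiction.
Both values of y1 lead to a conflict.
That branch fails; take y3 = true instead.
Unit clause (NOT y2) forces y2 = false.
Unit clause (y4) forces y4 = true.
Unit clause (NOT y1) forces y1 = false.
But (y1) is also a unit clause — contradiction.
Both values of y3 lead to a conflict.
No assignment satisfies every clause.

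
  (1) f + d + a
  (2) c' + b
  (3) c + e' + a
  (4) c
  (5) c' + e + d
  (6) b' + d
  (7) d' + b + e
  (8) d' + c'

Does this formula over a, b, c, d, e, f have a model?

(c) alone gives c = 1.
(b) alone gives b = 1.
(d) alone gives d = 1.
But (d') is also a unit clause — contradiction.
No assignment satisfies every clause.

Unsatisfiable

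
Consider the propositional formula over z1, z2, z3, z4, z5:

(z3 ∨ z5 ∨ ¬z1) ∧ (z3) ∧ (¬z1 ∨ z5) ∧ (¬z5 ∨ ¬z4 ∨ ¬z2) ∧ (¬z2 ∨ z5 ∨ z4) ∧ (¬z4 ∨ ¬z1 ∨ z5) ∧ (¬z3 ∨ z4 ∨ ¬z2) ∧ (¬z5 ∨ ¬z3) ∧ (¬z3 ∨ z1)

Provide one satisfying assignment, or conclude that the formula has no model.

The clause (z3) is unit, so z3 = True.
The clause (¬z5) is unit, so z5 = False.
The clause (¬z1) is unit, so z1 = False.
That conflicts with the unit clause (z1).

UNSATISFIABLE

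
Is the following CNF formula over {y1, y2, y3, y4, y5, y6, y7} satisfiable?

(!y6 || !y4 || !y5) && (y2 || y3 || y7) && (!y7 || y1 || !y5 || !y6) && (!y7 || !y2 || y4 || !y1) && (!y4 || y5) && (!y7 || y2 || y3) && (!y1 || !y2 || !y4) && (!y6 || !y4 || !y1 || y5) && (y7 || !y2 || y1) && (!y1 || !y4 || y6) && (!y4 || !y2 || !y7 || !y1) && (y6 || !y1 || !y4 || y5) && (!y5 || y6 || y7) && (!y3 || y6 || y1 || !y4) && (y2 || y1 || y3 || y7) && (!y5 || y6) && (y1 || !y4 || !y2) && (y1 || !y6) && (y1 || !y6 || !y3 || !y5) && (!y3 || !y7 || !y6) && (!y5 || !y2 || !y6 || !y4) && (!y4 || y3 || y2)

Satisfiable

Branch on y4: set y4 = false.
Branch on y5: set y5 = false.
Branch on y1: set y1 = true.
Branch on y7: set y7 = false.
Branch on y2: set y2 = true.
All clauses hold; y3, y6 can take either value.
A satisfying assignment: y1 ↦ true; y2 ↦ true; y3 ↦ true; y4 ↦ false; y5 ↦ false; y6 ↦ false; y7 ↦ false.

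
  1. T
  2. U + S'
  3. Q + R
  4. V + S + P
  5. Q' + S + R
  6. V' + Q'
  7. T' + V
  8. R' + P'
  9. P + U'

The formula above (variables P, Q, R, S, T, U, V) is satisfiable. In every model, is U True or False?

False

Suppose U = 1.
The clause (T) is unit, so T = 1.
The clause (V) is unit, so V = 1.
The clause (Q') is unit, so Q = 0.
The clause (R) is unit, so R = 1.
The clause (P') is unit, so P = 0.
But (P) is also a unit clause — contradiction.
So every satisfying assignment has U = False.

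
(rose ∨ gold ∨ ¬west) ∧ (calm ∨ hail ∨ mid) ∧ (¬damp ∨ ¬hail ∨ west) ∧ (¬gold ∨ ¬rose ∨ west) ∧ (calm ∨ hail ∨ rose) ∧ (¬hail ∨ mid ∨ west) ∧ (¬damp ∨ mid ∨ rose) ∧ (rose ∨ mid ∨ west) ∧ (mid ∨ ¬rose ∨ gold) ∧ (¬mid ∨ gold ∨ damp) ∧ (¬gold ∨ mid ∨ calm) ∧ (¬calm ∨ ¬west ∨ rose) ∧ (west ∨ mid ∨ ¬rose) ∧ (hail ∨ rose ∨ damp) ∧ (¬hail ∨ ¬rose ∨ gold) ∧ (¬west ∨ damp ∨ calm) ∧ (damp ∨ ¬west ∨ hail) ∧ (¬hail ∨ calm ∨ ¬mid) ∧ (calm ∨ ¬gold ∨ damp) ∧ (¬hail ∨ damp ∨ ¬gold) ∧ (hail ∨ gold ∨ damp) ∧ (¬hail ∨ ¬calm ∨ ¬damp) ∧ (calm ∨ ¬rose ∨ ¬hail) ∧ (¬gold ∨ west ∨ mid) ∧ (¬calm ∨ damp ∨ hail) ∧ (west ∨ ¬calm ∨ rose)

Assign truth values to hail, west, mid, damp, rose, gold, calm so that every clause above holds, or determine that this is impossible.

Branch on rose: set rose = True.
Branch on gold: set gold = False.
From the singleton clause (mid), mid = True.
From the singleton clause (damp), damp = True.
From the singleton clause (¬hail), hail = False.
Every clause is now satisfied; west, calm are unconstrained.

hail=False,  west=True,  mid=True,  damp=True,  rose=True,  gold=False,  calm=True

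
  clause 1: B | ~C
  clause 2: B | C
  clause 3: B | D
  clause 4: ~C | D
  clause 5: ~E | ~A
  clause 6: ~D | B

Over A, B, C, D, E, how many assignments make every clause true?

9

There are 2^5 = 32 truth assignments over (A, B, C, D, E).
Split on A. With A = 1, the clauses containing A are satisfied and ~A drops from the rest; 3 of the 2^4 = 16 assignments to the other variables satisfy what remains.
With A = 0, by the same count on the reduced clause set, 6 assignments work.
Total: 3 + 6 = 9.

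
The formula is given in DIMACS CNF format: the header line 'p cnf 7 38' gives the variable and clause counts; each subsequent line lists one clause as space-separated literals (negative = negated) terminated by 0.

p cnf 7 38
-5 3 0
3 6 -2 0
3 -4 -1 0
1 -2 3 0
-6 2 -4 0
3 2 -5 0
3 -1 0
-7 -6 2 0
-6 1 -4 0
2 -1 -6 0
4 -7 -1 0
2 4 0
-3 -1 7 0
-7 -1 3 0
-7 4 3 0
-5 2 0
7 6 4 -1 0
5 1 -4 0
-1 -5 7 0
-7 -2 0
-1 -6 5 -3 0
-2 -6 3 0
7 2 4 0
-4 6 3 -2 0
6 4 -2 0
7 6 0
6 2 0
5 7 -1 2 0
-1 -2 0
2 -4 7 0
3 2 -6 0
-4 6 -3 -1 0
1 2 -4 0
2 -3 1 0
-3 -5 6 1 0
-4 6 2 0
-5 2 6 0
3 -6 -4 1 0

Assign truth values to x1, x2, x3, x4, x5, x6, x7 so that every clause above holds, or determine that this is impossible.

x1 ↦ False,  x2 ↦ True,  x3 ↦ True,  x4 ↦ False,  x5 ↦ False,  x6 ↦ True,  x7 ↦ False

Suppose x5 = False.
Suppose x3 = True.
Suppose x2 = True.
The clause (¬x7) is unit, so x7 = False.
The clause (¬x1) is unit, so x1 = False.
The clause (¬x4) is unit, so x4 = False.
The clause (x6) is unit, so x6 = True.
This assignment satisfies each clause.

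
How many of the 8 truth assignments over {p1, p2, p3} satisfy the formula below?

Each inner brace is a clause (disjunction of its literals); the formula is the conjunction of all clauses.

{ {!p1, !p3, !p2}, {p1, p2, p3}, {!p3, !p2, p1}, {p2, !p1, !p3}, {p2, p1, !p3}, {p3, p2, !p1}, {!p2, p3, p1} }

1

There are 2^3 = 8 truth assignments over (p1, p2, p3).
Split on p2. With p2 = true, the clauses containing p2 are satisfied and !p2 drops from the rest; 1 of the 2^2 = 4 assignments to the other variables satisfy what remains.
With p2 = false, by the same count on the reduced clause set, 0 assignments work.
(One model: p1=T, p2=T, p3=F.)
Total: 1 + 0 = 1.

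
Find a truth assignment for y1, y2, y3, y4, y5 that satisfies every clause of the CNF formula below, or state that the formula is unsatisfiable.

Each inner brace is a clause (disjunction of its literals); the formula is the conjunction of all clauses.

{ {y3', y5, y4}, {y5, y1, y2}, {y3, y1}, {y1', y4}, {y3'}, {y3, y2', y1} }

y1=1; y2=0; y3=0; y4=1; y5=1

Unit clause (y3') forces y3 = 0.
Unit clause (y1) forces y1 = 1.
Unit clause (y4) forces y4 = 1.
All clauses hold; y2, y5 can take either value.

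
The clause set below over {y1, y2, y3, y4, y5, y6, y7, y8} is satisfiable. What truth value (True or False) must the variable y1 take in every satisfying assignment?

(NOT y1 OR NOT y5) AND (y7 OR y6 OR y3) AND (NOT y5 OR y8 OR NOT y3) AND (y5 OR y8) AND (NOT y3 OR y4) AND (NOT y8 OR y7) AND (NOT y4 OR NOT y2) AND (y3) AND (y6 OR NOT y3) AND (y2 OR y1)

Suppose y1 = false.
From the singleton clause (y3), y3 = true.
From the singleton clause (y4), y4 = true.
From the singleton clause (NOT y2), y2 = false.
Now (y2) is unsatisfied and unit — conflict.
So every satisfying assignment has y1 = True.

True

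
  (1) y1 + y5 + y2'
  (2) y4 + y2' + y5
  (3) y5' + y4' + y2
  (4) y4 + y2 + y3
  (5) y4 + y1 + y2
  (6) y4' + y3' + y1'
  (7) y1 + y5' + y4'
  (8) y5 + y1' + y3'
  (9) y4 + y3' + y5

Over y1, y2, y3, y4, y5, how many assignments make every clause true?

There are 2^5 = 32 truth assignments over (y1, y2, y3, y4, y5).
Split on y1. With y1 = 1, the clauses containing y1 are satisfied and y1' drops from the rest; 6 of the 2^4 = 16 assignments to the other variables satisfy what remains.
With y1 = 0, by the same count on the reduced clause set, 4 assignments work.
(One model: y1=F, y2=F, y3=F, y4=T, y5=F.)
Total: 6 + 4 = 10.

10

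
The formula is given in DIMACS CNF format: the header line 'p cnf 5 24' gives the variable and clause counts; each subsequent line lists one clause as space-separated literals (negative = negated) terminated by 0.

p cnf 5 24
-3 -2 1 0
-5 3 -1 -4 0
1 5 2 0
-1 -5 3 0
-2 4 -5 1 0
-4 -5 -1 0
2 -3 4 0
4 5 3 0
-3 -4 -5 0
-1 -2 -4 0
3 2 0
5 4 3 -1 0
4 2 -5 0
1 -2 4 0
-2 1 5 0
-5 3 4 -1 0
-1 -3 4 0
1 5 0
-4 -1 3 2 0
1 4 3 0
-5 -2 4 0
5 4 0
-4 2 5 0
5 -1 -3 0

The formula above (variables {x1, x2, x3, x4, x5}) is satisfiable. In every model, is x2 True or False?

Suppose x2 = False.
The clause (x3) is unit, so x3 = True.
The clause (x4) is unit, so x4 = True.
The clause (¬x5) is unit, so x5 = False.
That conflicts with the unit clause (x5).
So every satisfying assignment has x2 = True.

True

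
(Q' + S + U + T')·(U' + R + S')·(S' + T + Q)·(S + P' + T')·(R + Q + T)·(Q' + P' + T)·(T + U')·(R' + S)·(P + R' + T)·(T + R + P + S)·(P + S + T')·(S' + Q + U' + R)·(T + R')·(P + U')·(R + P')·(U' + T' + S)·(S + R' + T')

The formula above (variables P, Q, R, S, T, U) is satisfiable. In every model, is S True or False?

True

Suppose S = 0.
(R') alone gives R = 0.
(P') alone gives P = 0.
(T) alone gives T = 1.
That conflicts with the unit clause (T').
So every satisfying assignment has S = True.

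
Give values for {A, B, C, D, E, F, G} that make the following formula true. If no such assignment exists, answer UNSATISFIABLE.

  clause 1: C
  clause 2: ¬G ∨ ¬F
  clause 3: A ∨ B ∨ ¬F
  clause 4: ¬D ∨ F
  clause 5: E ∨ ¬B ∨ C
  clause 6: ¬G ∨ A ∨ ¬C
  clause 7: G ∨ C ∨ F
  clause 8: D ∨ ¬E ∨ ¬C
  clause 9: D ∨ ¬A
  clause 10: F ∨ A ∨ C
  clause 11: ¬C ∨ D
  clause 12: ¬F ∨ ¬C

(C) alone gives C = True.
(D) alone gives D = True.
(F) alone gives F = True.
But (¬F) is also a unit clause — contradiction.

UNSATISFIABLE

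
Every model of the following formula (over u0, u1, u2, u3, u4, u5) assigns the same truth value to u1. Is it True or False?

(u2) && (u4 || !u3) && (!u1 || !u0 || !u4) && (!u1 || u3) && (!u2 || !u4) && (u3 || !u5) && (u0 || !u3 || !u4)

Suppose u1 = true.
Unit clause (u2) forces u2 = true.
Unit clause (u3) forces u3 = true.
Unit clause (u4) forces u4 = true.
Now (!u4) is unsatisfied and unit — conflict.
So every satisfying assignment has u1 = False.

False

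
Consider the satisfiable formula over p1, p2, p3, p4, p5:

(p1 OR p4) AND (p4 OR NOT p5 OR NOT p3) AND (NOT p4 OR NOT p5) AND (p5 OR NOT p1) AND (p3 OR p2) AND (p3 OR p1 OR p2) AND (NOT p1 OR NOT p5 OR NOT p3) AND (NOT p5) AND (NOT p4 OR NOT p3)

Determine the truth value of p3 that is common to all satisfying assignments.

Suppose p3 = true.
The clause (NOT p5) is unit, so p5 = false.
The clause (NOT p1) is unit, so p1 = false.
The clause (p4) is unit, so p4 = true.
But (NOT p4) is also a unit clause — contradiction.
So every satisfying assignment has p3 = False.

False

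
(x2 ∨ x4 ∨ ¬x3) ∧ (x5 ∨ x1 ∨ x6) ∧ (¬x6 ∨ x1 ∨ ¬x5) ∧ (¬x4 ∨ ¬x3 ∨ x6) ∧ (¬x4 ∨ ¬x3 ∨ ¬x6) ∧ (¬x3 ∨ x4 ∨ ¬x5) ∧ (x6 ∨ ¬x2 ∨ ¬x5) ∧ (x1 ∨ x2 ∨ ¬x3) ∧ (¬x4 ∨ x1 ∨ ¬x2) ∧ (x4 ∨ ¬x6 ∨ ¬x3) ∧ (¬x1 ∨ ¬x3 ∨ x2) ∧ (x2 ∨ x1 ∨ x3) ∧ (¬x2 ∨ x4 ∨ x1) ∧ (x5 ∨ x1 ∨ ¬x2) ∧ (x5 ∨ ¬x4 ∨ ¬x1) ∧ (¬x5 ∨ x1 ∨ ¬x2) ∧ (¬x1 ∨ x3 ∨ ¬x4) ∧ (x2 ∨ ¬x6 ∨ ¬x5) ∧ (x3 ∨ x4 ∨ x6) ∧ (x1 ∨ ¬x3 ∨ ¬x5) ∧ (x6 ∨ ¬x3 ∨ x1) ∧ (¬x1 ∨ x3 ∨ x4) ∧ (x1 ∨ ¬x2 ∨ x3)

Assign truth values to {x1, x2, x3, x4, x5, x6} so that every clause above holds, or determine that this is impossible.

x1: True,  x2: True,  x3: True,  x4: False,  x5: False,  x6: False

Suppose x2 = True.
Suppose x6 = False.
(¬x5) alone gives x5 = False.
(x1) alone gives x1 = True.
(¬x4) alone gives x4 = False.
(x3) alone gives x3 = True.
All clauses are satisfied.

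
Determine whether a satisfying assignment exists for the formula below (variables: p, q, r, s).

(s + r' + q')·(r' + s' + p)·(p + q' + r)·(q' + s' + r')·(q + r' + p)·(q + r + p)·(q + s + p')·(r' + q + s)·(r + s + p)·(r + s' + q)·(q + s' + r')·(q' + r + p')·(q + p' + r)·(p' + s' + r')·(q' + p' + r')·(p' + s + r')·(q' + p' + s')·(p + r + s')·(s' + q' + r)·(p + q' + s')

Unsatisfiable

Try s = 1.
Try r = 0.
From the singleton clause (q), q = 1.
That conflicts with the unit clause (q').
Backtrack on r: now try r = 1.
From the singleton clause (p), p = 1.
That conflicts with the unit clause (p').
Both values of r lead to a conflict.
Backtrack on s: now try s = 0.
Try r = 0.
From the singleton clause (p), p = 1.
From the singleton clause (q), q = 1.
That conflicts with the unit clause (q').
Backtrack on r: now try r = 1.
From the singleton clause (q'), q = 0.
That conflicts with the unit clause (q).
Both values of r lead to a conflict.
Both values of s lead to a conflict.
No assignment satisfies every clause.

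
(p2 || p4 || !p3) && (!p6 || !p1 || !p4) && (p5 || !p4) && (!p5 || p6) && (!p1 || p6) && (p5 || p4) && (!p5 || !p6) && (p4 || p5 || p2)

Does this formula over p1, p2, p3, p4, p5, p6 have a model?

No, unsatisfiable

Suppose p5 = true.
From the singleton clause (p6), p6 = true.
Now (!p6) is unsatisfied and unit — conflict.
That branch fails; take p5 = false instead.
From the singleton clause (!p4), p4 = false.
Now (p4) is unsatisfied and unit — conflict.
Both values of p5 lead to a conflict.
No assignment satisfies every clause.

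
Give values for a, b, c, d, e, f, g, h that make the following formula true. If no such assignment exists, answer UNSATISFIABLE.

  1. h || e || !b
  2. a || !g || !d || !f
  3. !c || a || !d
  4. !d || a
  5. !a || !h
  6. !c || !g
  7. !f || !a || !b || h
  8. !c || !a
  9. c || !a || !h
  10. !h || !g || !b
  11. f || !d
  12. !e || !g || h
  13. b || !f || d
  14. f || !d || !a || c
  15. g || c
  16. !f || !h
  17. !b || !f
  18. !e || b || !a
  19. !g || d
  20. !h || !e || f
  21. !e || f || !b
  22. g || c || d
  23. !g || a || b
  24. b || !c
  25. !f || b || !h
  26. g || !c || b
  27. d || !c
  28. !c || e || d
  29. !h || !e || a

Suppose d = true.
(a) alone gives a = true.
(!h) alone gives h = false.
(!c) alone gives c = false.
(f) alone gives f = true.
(!b) alone gives b = false.
(g) alone gives g = true.
(!e) alone gives e = false.
All clauses are satisfied.

a=true, b=false, c=false, d=true, e=false, f=true, g=true, h=false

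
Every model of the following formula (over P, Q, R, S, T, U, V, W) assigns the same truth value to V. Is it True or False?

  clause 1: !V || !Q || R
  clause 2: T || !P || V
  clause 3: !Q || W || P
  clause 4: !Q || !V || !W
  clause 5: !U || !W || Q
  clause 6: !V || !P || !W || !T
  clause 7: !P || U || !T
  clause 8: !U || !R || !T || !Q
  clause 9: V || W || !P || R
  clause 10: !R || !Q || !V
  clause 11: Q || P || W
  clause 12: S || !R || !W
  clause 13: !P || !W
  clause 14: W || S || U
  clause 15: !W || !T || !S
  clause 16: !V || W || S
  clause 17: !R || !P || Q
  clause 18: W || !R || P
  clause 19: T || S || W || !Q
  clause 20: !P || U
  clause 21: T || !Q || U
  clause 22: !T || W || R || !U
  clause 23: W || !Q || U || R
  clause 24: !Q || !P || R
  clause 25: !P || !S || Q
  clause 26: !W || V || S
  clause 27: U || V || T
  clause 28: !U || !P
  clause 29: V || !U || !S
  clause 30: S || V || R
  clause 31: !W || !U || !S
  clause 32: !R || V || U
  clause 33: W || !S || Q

True

Suppose V = false.
Try T = true.
Try P = false.
Try Q = false.
The clause (W) is unit, so W = true.
The clause (!U) is unit, so U = false.
The clause (!S) is unit, so S = false.
But (S) is also a unit clause — contradiction.
That branch fails; take Q = true instead.
The clause (W) is unit, so W = true.
The clause (!S) is unit, so S = false.
But (S) is also a unit clause — contradiction.
Neither Q = true nor Q = false works.
That branch fails; take P = true instead.
The clause (U) is unit, so U = true.
But (!U) is also a unit clause — contradiction.
Neither P = true nor P = false works.
That branch fails; take T = false instead.
The clause (!P) is unit, so P = false.
The clause (U) is unit, so U = true.
The clause (!S) is unit, so S = false.
The clause (!W) is unit, so W = false.
The clause (!Q) is unit, so Q = false.
But (Q) is also a unit clause — contradiction.
Neither T = true nor T = false works.
So every satisfying assignment has V = True.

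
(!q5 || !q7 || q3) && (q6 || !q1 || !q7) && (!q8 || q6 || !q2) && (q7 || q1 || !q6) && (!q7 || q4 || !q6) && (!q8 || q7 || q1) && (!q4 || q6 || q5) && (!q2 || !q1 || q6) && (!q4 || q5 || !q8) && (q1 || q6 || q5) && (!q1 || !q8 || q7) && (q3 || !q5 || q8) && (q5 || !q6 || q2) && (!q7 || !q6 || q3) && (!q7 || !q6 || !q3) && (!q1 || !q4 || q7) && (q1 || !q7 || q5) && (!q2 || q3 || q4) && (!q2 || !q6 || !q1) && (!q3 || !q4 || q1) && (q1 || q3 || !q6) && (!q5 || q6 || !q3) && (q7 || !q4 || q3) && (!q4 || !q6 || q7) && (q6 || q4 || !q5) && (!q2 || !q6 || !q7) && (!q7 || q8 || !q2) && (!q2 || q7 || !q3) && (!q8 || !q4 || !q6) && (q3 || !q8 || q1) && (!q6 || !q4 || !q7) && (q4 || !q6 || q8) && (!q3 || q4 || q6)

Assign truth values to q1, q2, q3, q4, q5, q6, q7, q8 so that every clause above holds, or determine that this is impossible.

q1=true,  q2=false,  q3=false,  q4=false,  q5=false,  q6=false,  q7=false,  q8=false

Case q5 = false:
Case q4 = false:
Case q7 = false:
Case q1 = true:
The clause (!q8) is unit, so q8 = false.
The clause (!q6) is unit, so q6 = false.
The clause (!q2) is unit, so q2 = false.
The clause (!q3) is unit, so q3 = false.
Every clause now holds.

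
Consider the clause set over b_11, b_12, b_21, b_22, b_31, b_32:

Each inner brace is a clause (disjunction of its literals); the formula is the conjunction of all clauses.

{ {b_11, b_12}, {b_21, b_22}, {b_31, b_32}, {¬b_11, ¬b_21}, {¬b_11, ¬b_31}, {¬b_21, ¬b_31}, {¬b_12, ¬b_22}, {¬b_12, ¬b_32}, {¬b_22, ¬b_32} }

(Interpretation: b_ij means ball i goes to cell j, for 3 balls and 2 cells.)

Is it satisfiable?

No, unsatisfiable

Try b_11 = True.
Unit clause (¬b_21) forces b_21 = False.
Unit clause (b_22) forces b_22 = True.
Unit clause (¬b_31) forces b_31 = False.
Unit clause (b_32) forces b_32 = True.
Now (¬b_32) is unsatisfied and unit — conflict.
That branch fails; take b_11 = False instead.
Unit clause (b_12) forces b_12 = True.
Unit clause (¬b_22) forces b_22 = False.
Unit clause (b_21) forces b_21 = True.
Unit clause (¬b_31) forces b_31 = False.
Unit clause (b_32) forces b_32 = True.
Now (¬b_32) is unsatisfied and unit — conflict.
Both values of b_11 lead to a conflict.
No assignment satisfies every clause.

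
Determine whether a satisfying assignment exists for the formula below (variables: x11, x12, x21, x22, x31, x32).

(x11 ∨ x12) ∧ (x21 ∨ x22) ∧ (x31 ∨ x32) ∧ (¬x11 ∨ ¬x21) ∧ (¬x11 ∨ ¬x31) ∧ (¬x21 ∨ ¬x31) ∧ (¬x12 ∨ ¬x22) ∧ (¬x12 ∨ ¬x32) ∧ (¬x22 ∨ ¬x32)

No, unsatisfiable

Suppose x11 = True.
(¬x21) alone gives x21 = False.
(x22) alone gives x22 = True.
(¬x31) alone gives x31 = False.
(x32) alone gives x32 = True.
Now (¬x32) is unsatisfied and unit — conflict.
Backtrack on x11: now try x11 = False.
(x12) alone gives x12 = True.
(¬x22) alone gives x22 = False.
(x21) alone gives x21 = True.
(¬x31) alone gives x31 = False.
(x32) alone gives x32 = True.
Now (¬x32) is unsatisfied and unit — conflict.
Either choice for x11 ends in contradiction.
No assignment satisfies every clause.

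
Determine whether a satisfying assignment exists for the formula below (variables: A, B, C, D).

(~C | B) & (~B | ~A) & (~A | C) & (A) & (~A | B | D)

(A) alone gives A = 1.
(~B) alone gives B = 0.
(~C) alone gives C = 0.
But (C) is also a unit clause — contradiction.
No assignment satisfies every clause.

Unsatisfiable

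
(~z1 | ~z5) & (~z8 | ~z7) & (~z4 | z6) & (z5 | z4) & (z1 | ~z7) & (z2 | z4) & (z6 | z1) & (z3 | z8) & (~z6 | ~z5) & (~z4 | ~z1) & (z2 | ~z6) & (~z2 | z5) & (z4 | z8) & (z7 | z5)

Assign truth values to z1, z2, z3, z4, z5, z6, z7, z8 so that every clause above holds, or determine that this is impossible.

Try z1 = 0.
(~z7) alone gives z7 = 0.
(z6) alone gives z6 = 1.
(~z5) alone gives z5 = 0.
Now (z5) is unsatisfied and unit — conflict.
Undo z1 and try z1 = 1.
(~z5) alone gives z5 = 0.
(z4) alone gives z4 = 1.
Now (~z4) is unsatisfied and unit — conflict.
Neither z1 = 1 nor z1 = 0 works.

UNSATISFIABLE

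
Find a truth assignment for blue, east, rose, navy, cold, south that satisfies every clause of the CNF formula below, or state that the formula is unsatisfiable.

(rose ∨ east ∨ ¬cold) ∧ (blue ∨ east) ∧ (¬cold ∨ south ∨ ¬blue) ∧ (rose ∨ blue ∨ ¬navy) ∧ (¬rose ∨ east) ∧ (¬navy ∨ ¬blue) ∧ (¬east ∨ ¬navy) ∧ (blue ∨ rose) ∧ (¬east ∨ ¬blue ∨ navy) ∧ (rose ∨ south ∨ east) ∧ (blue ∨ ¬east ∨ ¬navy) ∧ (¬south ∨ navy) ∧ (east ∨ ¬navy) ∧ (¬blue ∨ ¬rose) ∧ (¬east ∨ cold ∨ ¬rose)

Suppose blue = False.
The clause (east) is unit, so east = True.
The clause (¬navy) is unit, so navy = False.
The clause (rose) is unit, so rose = True.
The clause (¬south) is unit, so south = False.
The clause (cold) is unit, so cold = True.
This assignment satisfies each clause.

blue=False; east=True; rose=True; navy=False; cold=True; south=False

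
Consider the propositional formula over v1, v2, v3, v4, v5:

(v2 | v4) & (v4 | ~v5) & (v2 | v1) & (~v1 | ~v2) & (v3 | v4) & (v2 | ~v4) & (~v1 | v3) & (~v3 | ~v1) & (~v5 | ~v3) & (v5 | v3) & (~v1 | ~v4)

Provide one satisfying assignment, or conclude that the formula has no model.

v1 ↦ 0, v2 ↦ 1, v3 ↦ 0, v4 ↦ 1, v5 ↦ 1

Branch on v2: set v2 = 1.
Unit clause (~v1) forces v1 = 0.
Branch on v4: set v4 = 1.
Branch on v5: set v5 = 1.
Unit clause (~v3) forces v3 = 0.
This assignment satisfies each clause.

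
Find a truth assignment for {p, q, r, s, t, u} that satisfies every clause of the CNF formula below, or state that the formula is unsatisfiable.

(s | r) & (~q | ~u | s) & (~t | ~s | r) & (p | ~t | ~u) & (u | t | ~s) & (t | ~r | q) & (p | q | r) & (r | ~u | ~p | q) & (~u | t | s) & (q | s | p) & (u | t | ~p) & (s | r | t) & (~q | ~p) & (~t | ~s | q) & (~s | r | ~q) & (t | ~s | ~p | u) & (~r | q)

Suppose s = 0.
(r) alone gives r = 1.
(q) alone gives q = 1.
(~u) alone gives u = 0.
(~p) alone gives p = 0.
No clause remains; t is free.

p=0,  q=1,  r=1,  s=0,  t=0,  u=0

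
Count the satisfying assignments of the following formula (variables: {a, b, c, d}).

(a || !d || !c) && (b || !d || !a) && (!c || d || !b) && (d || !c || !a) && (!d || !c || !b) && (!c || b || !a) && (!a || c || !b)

There are 2^4 = 16 truth assignments over (a, b, c, d).
Check each against the 7 clauses (columns in the order a, b, c, d):
  F F F F  ✓ satisfies all
  F F F T  ✓ satisfies all
  F F T F  ✓ satisfies all
  F F T T  ✗ fails (a || !d || !c)
  F T F F  ✓ satisfies all
  F T F T  ✓ satisfies all
  F T T F  ✗ fails (!c || d || !b)
  F T T T  ✗ fails (a || !d || !c)
  T F F F  ✓ satisfies all
  T F F T  ✗ fails (b || !d || !a)
  T F T F  ✗ fails (d || !c || !a)
  T F T T  ✗ fails (b || !d || !a)
  T T F F  ✗ fails (!a || c || !b)
  T T F T  ✗ fails (!a || c || !b)
  T T T F  ✗ fails (!c || d || !b)
  T T T T  ✗ fails (!d || !c || !b)
6 of the 16 rows are models.

6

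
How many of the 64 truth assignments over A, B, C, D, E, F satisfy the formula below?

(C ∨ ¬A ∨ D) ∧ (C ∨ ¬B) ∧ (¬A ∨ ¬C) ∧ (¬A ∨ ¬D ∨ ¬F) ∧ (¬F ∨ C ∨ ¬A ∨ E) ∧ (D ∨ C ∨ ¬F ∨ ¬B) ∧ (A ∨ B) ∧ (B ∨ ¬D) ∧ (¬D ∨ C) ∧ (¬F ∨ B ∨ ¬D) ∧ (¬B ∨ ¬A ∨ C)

There are 2^6 = 64 truth assignments over (A, B, C, D, E, F).
Split on F. With F = True, the clauses containing F are satisfied and ¬F drops from the rest; 4 of the 2^5 = 32 assignments to the other variables satisfy what remains.
With F = False, by the same count on the reduced clause set, 4 assignments work.
(One model: A=F, B=T, C=T, D=F, E=F, F=F.)
Total: 4 + 4 = 8.

8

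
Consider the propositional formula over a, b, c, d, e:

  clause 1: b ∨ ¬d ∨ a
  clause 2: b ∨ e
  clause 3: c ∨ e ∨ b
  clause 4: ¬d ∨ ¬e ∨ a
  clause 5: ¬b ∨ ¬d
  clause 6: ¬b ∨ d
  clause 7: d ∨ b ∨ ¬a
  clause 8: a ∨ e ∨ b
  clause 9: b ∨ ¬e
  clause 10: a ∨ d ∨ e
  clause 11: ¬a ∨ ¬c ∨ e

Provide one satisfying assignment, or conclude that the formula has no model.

UNSATISFIABLE

Try b = True.
Unit clause (¬d) forces d = False.
But (d) is also a unit clause — contradiction.
Backtrack on b: now try b = False.
Unit clause (e) forces e = True.
But (¬e) is also a unit clause — contradiction.
Neither b = True nor b = False works.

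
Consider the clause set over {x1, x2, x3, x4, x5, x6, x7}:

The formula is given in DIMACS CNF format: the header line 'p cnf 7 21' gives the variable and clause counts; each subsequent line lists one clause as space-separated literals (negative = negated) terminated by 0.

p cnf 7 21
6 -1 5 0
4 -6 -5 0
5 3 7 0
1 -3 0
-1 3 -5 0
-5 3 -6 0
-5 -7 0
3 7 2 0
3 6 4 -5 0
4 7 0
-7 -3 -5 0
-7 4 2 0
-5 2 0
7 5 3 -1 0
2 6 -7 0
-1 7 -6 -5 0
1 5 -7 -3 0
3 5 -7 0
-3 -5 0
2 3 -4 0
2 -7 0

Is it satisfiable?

Satisfiable

Try x1 = False.
(¬x3) alone gives x3 = False.
Try x5 = True.
(¬x6) alone gives x6 = False.
(¬x7) alone gives x7 = False.
(x2) alone gives x2 = True.
(x4) alone gives x4 = True.
This assignment satisfies each clause.
A satisfying assignment: x1: False, x2: True, x3: False, x4: True, x5: True, x6: False, x7: False.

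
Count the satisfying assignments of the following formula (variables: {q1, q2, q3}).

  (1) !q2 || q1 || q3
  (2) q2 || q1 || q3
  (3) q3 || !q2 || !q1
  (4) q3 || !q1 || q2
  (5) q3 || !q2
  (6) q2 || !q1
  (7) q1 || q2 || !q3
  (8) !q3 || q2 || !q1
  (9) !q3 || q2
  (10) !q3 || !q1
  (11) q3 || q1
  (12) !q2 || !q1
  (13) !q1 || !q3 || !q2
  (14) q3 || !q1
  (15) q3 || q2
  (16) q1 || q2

1

There are 2^3 = 8 truth assignments over (q1, q2, q3).
Check each against the 16 clauses (columns in the order q1, q2, q3):
  F F F  ✗ fails (q2 || q1 || q3)
  F F T  ✗ fails (q1 || q2 || !q3)
  F T F  ✗ fails (!q2 || q1 || q3)
  F T T  ✓ satisfies all
  T F F  ✗ fails (q3 || !q1 || q2)
  T F T  ✗ fails (q2 || !q1)
  T T F  ✗ fails (q3 || !q2 || !q1)
  T T T  ✗ fails (!q3 || !q1)
1 of the 8 rows is a model.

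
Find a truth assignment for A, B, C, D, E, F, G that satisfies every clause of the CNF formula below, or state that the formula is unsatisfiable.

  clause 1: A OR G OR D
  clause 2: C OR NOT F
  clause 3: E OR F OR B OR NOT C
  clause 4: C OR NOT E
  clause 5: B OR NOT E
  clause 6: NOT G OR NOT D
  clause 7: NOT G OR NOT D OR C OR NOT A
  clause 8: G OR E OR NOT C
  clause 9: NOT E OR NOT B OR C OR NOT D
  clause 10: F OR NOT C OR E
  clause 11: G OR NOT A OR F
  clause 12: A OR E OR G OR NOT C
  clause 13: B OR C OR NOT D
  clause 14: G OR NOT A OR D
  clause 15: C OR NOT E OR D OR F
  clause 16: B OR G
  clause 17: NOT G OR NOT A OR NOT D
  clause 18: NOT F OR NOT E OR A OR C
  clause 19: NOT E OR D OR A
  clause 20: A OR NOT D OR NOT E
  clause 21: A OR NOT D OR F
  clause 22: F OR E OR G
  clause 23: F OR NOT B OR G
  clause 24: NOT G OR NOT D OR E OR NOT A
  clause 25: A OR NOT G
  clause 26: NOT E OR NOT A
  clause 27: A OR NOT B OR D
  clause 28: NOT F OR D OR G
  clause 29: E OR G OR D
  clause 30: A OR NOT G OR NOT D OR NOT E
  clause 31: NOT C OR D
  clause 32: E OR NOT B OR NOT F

Case C = false:
From the singleton clause (NOT F), F = false.
From the singleton clause (NOT E), E = false.
From the singleton clause (G), G = true.
From the singleton clause (NOT D), D = false.
From the singleton clause (A), A = true.
No clause remains; B is free.

A: true; B: false; C: false; D: false; E: false; F: false; G: true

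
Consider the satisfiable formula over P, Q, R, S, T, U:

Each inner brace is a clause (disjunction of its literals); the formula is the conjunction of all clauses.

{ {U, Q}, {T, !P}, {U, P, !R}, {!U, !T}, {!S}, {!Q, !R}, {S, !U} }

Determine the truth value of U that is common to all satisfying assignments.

Suppose U = true.
The clause (!T) is unit, so T = false.
The clause (!P) is unit, so P = false.
The clause (!S) is unit, so S = false.
That conflicts with the unit clause (S).
So every satisfying assignment has U = False.

False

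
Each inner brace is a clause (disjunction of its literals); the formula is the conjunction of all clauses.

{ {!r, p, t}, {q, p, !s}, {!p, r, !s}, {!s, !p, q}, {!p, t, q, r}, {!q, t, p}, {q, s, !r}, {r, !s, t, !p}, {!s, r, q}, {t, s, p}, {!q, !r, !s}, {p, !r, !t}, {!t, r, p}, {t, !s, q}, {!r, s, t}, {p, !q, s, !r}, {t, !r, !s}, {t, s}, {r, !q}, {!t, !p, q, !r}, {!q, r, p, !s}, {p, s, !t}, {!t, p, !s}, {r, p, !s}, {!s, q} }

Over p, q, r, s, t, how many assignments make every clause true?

There are 2^5 = 32 truth assignments over (p, q, r, s, t).
Split on t. With t = true, the clauses containing t are satisfied and !t drops from the rest; 2 of the 2^4 = 16 assignments to the other variables satisfy what remains.
With t = false, by the same count on the reduced clause set, 0 assignments work.
(One model: p=T, q=F, r=F, s=F, t=T.)
Total: 2 + 0 = 2.

2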